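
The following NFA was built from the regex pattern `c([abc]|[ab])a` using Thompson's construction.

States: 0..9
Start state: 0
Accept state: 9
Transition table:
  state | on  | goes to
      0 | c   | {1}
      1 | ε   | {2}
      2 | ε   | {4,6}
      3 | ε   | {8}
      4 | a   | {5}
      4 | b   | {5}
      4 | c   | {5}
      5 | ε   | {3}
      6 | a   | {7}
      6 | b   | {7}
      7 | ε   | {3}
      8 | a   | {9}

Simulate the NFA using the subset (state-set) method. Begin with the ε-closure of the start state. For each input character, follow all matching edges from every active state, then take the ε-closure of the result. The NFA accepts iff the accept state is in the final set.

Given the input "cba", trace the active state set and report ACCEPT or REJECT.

Answer: ACCEPT

Trace:
S₀ = ε-closure({0}) = {0}
'c' @ 1: {1,2,4,6}
'b' @ 2: {3,5,7,8}
'a' @ 3: {9}  ✓accept
final: {9}; accept 9 in set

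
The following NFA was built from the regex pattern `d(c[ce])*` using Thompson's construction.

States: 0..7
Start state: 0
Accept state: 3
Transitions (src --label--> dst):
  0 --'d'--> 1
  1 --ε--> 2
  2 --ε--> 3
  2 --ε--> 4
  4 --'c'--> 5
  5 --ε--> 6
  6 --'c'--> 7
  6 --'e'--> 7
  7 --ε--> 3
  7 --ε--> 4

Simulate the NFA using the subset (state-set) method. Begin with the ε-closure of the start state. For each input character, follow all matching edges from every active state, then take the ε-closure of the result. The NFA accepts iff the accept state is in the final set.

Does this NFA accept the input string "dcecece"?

Answer: ACCEPT

Steps:
S₀ = ε-closure({0}) = {0}
'd' @ 1: {1,2,3,4}  [accepting]
'c' @ 2: {5,6}
'e' @ 3: {3,4,7}  [accepting]
'c' @ 4: {5,6}
'e' @ 5: {3,4,7}  [accepting]
'c' @ 6: {5,6}
'e' @ 7: {3,4,7}  [accepting]
end set {3,4,7} — state 3 in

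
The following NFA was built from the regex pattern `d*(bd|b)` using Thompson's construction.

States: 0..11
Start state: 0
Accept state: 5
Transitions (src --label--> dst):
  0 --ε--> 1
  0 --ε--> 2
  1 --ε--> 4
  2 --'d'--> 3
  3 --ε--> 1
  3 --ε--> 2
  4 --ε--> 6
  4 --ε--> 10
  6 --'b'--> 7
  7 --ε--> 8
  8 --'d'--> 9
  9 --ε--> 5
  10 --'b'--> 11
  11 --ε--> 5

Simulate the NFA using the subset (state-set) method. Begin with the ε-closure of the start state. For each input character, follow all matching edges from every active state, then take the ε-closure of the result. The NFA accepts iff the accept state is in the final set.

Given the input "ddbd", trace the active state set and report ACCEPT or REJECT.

start: ε-closure({0}) = {0,1,2,4,6,10}
'd' @ 1: {1,2,3,4,6,10}
'd' @ 2: {1,2,3,4,6,10}
'b' @ 3: {5,7,8,11}  (accept∈set)
'd' @ 4: {5,9}  (accept∈set)
final: {5,9}; accept 5 in set

Answer: ACCEPT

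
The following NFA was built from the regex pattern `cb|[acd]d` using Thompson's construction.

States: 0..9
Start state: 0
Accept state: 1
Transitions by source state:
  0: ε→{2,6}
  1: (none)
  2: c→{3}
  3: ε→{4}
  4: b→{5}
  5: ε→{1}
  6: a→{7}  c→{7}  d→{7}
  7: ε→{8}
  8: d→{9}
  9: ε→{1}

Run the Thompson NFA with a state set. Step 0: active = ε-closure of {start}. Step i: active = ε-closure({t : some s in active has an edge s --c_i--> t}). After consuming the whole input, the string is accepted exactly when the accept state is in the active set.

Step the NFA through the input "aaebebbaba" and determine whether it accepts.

initial (ε-close {0}): {0,2,6}
'a' @ 1: {7,8}
'a' @ 2: {}  — no active states
rest 'ebebbaba' ignored (set empty)
after full input: {}  (accept=1 not in)

Answer: REJECT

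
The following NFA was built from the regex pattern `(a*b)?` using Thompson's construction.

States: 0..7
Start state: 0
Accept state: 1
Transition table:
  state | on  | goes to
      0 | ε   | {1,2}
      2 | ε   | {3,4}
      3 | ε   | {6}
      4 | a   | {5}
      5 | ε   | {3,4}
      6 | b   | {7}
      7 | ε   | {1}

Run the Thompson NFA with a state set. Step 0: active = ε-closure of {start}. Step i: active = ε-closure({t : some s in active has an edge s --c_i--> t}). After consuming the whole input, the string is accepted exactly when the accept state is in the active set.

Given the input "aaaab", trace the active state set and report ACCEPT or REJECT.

Answer: ACCEPT

Derivation:
S₀ = ε-closure({0}) = {0,1,2,3,4,6}
'a' @ 1: {3,4,5,6}
'a' @ 2: {3,4,5,6}
'a' @ 3: {3,4,5,6}
'a' @ 4: {3,4,5,6}
'b' @ 5: {1,7}  [accepting]
final: {1,7}; accept 1 in set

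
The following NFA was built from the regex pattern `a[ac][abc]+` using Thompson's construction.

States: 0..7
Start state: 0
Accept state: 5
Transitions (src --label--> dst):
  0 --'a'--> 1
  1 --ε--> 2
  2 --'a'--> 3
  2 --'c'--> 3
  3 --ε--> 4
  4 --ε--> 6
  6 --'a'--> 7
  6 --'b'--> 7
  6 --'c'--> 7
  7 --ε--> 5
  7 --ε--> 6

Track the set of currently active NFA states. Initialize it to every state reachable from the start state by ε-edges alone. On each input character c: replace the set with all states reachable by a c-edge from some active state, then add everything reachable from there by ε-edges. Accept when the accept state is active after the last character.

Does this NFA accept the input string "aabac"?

Answer: ACCEPT

Derivation:
S₀ = ε-closure({0}) = {0}
'a' @ 1: {1,2}
'a' @ 2: {3,4,6}
'b' @ 3: {5,6,7}  ✓accept
'a' @ 4: {5,6,7}  ✓accept
'c' @ 5: {5,6,7}  ✓accept
final: {5,6,7}; accept 5 in set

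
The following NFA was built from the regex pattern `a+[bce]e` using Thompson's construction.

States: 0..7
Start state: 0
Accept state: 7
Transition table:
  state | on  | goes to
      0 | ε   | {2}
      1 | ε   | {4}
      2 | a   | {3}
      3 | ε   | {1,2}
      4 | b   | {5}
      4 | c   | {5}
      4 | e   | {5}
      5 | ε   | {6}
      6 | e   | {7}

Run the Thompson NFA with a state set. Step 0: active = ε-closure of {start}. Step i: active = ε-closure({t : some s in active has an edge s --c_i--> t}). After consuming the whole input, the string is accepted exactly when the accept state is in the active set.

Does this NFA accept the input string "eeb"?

Answer: REJECT

Derivation:
S₀ = ε-closure({0}) = {0,2}
'e' @ 1: {}  — dead — no transitions
rest 'eb' ignored (set empty)
end set {} — state 7 not in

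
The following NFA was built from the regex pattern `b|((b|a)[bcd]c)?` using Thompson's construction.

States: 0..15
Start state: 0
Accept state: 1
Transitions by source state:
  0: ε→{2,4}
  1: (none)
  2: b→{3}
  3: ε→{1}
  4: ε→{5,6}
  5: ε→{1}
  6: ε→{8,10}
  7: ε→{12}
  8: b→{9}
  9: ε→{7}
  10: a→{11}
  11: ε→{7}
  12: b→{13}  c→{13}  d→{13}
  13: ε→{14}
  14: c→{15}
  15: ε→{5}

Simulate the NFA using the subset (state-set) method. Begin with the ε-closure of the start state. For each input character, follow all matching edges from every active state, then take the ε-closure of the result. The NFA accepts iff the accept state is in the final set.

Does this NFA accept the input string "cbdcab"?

Answer: REJECT

Derivation:
start: ε-closure({0}) = {0,1,2,4,5,6,8,10}
'c' @ 1: {}  — state set empty
rest 'bdcab' ignored (set empty)
end set {} — state 1 not in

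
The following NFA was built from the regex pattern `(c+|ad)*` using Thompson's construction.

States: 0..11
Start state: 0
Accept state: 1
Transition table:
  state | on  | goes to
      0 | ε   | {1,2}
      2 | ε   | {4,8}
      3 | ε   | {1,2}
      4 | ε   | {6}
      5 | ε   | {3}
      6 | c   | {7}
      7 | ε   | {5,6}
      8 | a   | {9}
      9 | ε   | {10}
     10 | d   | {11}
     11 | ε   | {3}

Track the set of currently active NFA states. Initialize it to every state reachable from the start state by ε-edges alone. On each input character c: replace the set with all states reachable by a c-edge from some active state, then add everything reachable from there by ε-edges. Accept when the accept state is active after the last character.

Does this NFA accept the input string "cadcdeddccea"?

Answer: REJECT

Steps:
S₀ = ε-closure({0}) = {0,1,2,4,6,8}
'c' @ 1: {1,2,3,4,5,6,7,8}  [accepting]
'a' @ 2: {9,10}
'd' @ 3: {1,2,3,4,6,8,11}  [accepting]
'c' @ 4: {1,2,3,4,5,6,7,8}  [accepting]
'd' @ 5: {}  — no active states
rest 'eddccea' ignored (set empty)
after full input: {}  (accept=1 not in)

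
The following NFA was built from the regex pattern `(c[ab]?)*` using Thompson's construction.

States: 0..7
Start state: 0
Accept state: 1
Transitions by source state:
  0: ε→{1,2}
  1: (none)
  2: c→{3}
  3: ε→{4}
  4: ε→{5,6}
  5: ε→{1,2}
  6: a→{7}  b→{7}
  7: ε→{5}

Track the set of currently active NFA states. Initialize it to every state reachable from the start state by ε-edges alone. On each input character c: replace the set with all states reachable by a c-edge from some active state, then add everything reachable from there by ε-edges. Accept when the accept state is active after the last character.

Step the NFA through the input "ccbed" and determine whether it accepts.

Answer: REJECT

Trace:
start: ε-closure({0}) = {0,1,2}
'c' @ 1: {1,2,3,4,5,6}  [accepting]
'c' @ 2: {1,2,3,4,5,6}  [accepting]
'b' @ 3: {1,2,5,7}  [accepting]
'e' @ 4: {}  — state set empty
rest 'd' ignored (set empty)
end set {} — state 1 not in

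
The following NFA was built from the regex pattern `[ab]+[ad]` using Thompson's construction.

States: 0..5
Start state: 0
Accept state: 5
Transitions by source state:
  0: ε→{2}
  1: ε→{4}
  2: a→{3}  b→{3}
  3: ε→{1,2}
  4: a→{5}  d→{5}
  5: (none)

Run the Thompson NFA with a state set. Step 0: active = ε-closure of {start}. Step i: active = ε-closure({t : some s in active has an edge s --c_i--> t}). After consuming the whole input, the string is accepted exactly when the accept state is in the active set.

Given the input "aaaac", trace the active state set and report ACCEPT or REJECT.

Answer: REJECT

Steps:
S₀ = ε-closure({0}) = {0,2}
'a' @ 1: {1,2,3,4}
'a' @ 2: {1,2,3,4,5}  (accept∈set)
'a' @ 3: {1,2,3,4,5}  (accept∈set)
'a' @ 4: {1,2,3,4,5}  (accept∈set)
'c' @ 5: {}  — no active states
after full input: {}  (accept=5 not in)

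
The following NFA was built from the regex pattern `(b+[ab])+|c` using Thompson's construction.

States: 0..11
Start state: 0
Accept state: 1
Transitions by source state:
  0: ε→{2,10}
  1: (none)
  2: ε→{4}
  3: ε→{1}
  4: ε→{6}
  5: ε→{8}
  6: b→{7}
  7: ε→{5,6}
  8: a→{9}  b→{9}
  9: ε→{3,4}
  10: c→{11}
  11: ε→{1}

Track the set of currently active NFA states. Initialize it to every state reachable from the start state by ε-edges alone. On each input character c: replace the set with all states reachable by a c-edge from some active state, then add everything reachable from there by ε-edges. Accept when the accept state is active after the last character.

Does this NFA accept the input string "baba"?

Answer: ACCEPT

Trace:
S₀ = ε-closure({0}) = {0,2,4,6,10}
'b' @ 1: {5,6,7,8}
'a' @ 2: {1,3,4,6,9}  [accepting]
'b' @ 3: {5,6,7,8}
'a' @ 4: {1,3,4,6,9}  [accepting]
final: {1,3,4,6,9}; accept 1 in set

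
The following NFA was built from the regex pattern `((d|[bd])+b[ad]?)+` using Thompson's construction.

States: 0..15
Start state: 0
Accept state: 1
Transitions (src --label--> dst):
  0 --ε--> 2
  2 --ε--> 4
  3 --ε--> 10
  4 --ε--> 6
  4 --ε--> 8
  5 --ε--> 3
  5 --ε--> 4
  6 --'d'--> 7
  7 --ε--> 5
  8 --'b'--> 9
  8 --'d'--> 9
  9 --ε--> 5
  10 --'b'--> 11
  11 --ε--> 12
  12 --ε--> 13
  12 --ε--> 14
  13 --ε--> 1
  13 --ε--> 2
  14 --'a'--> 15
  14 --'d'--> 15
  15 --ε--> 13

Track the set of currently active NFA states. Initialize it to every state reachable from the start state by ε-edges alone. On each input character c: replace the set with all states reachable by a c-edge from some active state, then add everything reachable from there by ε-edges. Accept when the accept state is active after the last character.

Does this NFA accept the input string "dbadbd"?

initial (ε-close {0}): {0,2,4,6,8}
'd' @ 1: {3,4,5,6,7,8,9,10}
'b' @ 2: {1,2,3,4,5,6,8,9,10,11,12,13,14}  (accept∈set)
'a' @ 3: {1,2,4,6,8,13,15}  (accept∈set)
'd' @ 4: {3,4,5,6,7,8,9,10}
'b' @ 5: {1,2,3,4,5,6,8,9,10,11,12,13,14}  (accept∈set)
'd' @ 6: {1,2,3,4,5,6,7,8,9,10,13,15}  (accept∈set)
after full input: {1,2,3,4,5,6,7,8,9,10,13,15}  (accept=1 in)

Answer: ACCEPT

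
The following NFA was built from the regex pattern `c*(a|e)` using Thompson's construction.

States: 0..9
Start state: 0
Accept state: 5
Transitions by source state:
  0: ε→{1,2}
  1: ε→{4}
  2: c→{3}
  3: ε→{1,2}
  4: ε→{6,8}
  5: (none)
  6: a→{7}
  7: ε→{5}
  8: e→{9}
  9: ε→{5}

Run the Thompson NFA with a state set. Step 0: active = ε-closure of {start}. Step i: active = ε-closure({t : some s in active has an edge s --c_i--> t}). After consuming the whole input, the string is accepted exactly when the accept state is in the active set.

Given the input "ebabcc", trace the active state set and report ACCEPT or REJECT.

Answer: REJECT

Steps:
initial (ε-close {0}): {0,1,2,4,6,8}
'e' @ 1: {5,9}  (accept∈set)
'b' @ 2: {}  — dead — no transitions
rest 'abcc' ignored (set empty)
after full input: {}  (accept=5 not in)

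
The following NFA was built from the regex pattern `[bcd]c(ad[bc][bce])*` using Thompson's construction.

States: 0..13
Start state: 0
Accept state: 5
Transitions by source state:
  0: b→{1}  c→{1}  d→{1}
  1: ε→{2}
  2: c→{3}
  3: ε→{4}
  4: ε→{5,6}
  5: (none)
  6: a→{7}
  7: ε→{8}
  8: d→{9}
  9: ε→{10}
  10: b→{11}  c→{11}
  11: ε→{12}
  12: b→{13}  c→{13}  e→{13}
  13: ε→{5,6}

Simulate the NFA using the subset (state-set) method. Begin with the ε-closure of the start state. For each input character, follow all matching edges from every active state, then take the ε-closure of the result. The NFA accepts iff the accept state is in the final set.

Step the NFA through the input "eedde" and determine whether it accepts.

initial (ε-close {0}): {0}
'e' @ 1: {}  — no active states
rest 'edde' ignored (set empty)
end set {} — state 5 not in

Answer: REJECT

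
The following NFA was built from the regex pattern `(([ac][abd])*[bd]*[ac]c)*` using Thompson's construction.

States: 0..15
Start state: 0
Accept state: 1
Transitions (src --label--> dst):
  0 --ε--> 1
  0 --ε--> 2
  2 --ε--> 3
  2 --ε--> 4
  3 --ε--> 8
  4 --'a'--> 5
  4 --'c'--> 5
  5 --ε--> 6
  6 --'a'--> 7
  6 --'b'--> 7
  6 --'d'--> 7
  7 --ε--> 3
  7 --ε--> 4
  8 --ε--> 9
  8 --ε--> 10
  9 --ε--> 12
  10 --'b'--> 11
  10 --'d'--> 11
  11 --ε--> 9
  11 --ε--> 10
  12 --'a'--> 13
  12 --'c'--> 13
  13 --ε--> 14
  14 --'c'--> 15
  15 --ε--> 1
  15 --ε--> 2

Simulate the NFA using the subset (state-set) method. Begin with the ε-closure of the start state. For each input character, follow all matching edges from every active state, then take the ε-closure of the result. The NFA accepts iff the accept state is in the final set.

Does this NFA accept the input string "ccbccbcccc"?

Answer: ACCEPT

Steps:
initial (ε-close {0}): {0,1,2,3,4,8,9,10,12}
'c' @ 1: {5,6,13,14}
'c' @ 2: {1,2,3,4,8,9,10,12,15}  ✓accept
'b' @ 3: {9,10,11,12}
'c' @ 4: {13,14}
'c' @ 5: {1,2,3,4,8,9,10,12,15}  ✓accept
'b' @ 6: {9,10,11,12}
'c' @ 7: {13,14}
'c' @ 8: {1,2,3,4,8,9,10,12,15}  ✓accept
'c' @ 9: {5,6,13,14}
'c' @ 10: {1,2,3,4,8,9,10,12,15}  ✓accept
after full input: {1,2,3,4,8,9,10,12,15}  (accept=1 in)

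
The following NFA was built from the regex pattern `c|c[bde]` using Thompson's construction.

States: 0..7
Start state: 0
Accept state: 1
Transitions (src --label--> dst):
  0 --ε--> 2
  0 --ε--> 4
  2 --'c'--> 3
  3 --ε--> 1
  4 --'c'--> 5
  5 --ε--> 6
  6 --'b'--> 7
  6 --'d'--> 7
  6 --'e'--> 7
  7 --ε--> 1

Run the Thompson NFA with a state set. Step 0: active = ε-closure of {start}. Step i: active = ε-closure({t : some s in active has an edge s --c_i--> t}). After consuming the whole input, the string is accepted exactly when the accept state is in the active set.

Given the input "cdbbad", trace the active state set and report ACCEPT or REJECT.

Answer: REJECT

Derivation:
initial (ε-close {0}): {0,2,4}
'c' @ 1: {1,3,5,6}  [accepting]
'd' @ 2: {1,7}  [accepting]
'b' @ 3: {}  — no active states
rest 'bad' ignored (set empty)
end set {} — state 1 not in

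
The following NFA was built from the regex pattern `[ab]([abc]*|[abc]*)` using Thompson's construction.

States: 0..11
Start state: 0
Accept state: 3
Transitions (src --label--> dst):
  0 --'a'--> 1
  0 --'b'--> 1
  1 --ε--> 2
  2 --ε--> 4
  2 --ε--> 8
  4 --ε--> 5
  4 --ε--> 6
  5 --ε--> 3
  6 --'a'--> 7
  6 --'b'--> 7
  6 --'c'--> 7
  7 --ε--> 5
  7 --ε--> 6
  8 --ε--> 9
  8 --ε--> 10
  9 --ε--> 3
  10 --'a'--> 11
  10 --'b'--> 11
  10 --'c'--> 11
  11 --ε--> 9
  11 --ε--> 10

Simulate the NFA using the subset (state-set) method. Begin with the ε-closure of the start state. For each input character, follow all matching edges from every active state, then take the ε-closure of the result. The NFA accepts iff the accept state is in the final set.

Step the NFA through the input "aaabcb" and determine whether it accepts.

Answer: ACCEPT

Steps:
start: ε-closure({0}) = {0}
'a' @ 1: {1,2,3,4,5,6,8,9,10}  (accept∈set)
'a' @ 2: {3,5,6,7,9,10,11}  (accept∈set)
'a' @ 3: {3,5,6,7,9,10,11}  (accept∈set)
'b' @ 4: {3,5,6,7,9,10,11}  (accept∈set)
'c' @ 5: {3,5,6,7,9,10,11}  (accept∈set)
'b' @ 6: {3,5,6,7,9,10,11}  (accept∈set)
after full input: {3,5,6,7,9,10,11}  (accept=3 in)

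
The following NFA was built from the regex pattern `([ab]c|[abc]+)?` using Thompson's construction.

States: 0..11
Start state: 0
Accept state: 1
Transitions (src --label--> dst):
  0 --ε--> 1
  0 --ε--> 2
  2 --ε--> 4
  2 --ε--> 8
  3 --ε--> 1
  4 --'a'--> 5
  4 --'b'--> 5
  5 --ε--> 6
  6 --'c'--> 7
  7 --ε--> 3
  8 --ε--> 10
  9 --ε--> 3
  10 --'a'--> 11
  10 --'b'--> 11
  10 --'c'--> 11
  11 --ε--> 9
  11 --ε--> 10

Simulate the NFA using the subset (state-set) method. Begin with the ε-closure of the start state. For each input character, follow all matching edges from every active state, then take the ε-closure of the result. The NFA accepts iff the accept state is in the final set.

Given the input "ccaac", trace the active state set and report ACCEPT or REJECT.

Answer: ACCEPT

Steps:
initial (ε-close {0}): {0,1,2,4,8,10}
'c' @ 1: {1,3,9,10,11}  ✓accept
'c' @ 2: {1,3,9,10,11}  ✓accept
'a' @ 3: {1,3,9,10,11}  ✓accept
'a' @ 4: {1,3,9,10,11}  ✓accept
'c' @ 5: {1,3,9,10,11}  ✓accept
final: {1,3,9,10,11}; accept 1 in set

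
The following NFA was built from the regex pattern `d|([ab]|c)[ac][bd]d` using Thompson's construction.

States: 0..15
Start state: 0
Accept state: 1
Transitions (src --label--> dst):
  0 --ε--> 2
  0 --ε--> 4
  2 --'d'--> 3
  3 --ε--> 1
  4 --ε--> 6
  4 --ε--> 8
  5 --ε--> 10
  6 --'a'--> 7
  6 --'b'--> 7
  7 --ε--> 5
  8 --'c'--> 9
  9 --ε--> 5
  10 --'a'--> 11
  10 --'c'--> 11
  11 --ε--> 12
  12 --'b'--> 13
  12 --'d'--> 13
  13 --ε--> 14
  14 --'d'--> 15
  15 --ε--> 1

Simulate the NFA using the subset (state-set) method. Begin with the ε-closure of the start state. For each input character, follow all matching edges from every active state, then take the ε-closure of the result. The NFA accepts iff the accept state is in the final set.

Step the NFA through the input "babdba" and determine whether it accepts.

S₀ = ε-closure({0}) = {0,2,4,6,8}
'b' @ 1: {5,7,10}
'a' @ 2: {11,12}
'b' @ 3: {13,14}
'd' @ 4: {1,15}  ✓accept
'b' @ 5: {}  — state set empty
rest 'a' ignored (set empty)
after full input: {}  (accept=1 not in)

Answer: REJECT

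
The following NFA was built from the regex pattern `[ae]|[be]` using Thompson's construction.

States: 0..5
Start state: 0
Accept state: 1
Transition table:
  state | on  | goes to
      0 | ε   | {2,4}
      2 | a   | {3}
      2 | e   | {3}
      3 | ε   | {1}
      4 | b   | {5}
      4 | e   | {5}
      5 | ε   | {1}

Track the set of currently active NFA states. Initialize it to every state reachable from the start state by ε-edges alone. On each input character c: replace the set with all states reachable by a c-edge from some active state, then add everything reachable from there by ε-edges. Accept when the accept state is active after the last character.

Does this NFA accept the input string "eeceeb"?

Answer: REJECT

Derivation:
initial (ε-close {0}): {0,2,4}
'e' @ 1: {1,3,5}  (accept∈set)
'e' @ 2: {}  — dead — no transitions
rest 'ceeb' ignored (set empty)
final: {}; accept 1 not in set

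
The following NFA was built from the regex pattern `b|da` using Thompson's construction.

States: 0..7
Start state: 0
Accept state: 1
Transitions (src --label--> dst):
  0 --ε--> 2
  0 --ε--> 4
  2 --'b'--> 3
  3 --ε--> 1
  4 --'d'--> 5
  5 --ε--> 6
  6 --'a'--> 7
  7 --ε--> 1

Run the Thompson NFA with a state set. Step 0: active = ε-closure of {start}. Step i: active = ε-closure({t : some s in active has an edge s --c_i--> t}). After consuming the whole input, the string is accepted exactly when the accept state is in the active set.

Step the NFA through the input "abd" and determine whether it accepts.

Answer: REJECT

Steps:
initial (ε-close {0}): {0,2,4}
'a' @ 1: {}  — dead — no transitions
rest 'bd' ignored (set empty)
final: {}; accept 1 not in set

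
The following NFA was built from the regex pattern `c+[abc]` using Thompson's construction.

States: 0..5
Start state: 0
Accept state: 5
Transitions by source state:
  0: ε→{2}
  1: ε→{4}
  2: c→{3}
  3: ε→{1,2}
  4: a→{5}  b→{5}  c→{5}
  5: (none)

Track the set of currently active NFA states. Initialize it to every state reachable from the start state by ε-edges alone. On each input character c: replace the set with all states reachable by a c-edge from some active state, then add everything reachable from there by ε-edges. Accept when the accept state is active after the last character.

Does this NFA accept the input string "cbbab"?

S₀ = ε-closure({0}) = {0,2}
'c' @ 1: {1,2,3,4}
'b' @ 2: {5}  (accept∈set)
'b' @ 3: {}  — dead — no transitions
rest 'ab' ignored (set empty)
after full input: {}  (accept=5 not in)

Answer: REJECT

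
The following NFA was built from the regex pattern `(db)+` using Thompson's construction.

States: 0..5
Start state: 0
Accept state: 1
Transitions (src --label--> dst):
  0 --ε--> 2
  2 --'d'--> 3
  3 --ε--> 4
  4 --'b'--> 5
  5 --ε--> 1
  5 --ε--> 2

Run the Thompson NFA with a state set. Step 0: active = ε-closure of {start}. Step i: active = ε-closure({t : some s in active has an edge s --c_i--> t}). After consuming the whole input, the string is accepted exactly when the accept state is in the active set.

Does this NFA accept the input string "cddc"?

initial (ε-close {0}): {0,2}
'c' @ 1: {}  — no active states
rest 'ddc' ignored (set empty)
after full input: {}  (accept=1 not in)

Answer: REJECT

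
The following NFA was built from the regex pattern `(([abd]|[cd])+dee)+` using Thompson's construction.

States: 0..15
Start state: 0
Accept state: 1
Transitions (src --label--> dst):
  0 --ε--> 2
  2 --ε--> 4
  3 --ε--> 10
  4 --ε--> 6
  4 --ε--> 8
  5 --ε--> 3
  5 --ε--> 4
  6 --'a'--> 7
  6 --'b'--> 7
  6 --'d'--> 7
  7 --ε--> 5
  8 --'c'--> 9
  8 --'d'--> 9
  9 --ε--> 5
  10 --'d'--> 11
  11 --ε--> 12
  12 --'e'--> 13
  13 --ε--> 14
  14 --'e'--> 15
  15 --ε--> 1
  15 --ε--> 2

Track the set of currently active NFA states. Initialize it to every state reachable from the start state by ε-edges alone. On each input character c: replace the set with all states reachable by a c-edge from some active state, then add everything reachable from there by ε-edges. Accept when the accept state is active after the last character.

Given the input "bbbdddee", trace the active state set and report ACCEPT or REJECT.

Answer: ACCEPT

Steps:
initial (ε-close {0}): {0,2,4,6,8}
'b' @ 1: {3,4,5,6,7,8,10}
'b' @ 2: {3,4,5,6,7,8,10}
'b' @ 3: {3,4,5,6,7,8,10}
'd' @ 4: {3,4,5,6,7,8,9,10,11,12}
'd' @ 5: {3,4,5,6,7,8,9,10,11,12}
'd' @ 6: {3,4,5,6,7,8,9,10,11,12}
'e' @ 7: {13,14}
'e' @ 8: {1,2,4,6,8,15}  ✓accept
final: {1,2,4,6,8,15}; accept 1 in set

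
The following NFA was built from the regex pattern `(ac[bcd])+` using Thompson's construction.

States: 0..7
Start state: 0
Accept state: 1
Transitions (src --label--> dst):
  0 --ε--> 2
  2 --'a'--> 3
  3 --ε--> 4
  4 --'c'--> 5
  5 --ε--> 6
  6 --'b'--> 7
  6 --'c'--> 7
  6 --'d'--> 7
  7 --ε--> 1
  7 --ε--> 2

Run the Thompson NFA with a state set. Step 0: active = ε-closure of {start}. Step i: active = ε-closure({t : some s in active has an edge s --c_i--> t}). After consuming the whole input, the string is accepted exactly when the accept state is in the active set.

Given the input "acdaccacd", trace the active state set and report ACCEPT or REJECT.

Answer: ACCEPT

Steps:
initial (ε-close {0}): {0,2}
'a' @ 1: {3,4}
'c' @ 2: {5,6}
'd' @ 3: {1,2,7}  (accept∈set)
'a' @ 4: {3,4}
'c' @ 5: {5,6}
'c' @ 6: {1,2,7}  (accept∈set)
'a' @ 7: {3,4}
'c' @ 8: {5,6}
'd' @ 9: {1,2,7}  (accept∈set)
end set {1,2,7} — state 1 in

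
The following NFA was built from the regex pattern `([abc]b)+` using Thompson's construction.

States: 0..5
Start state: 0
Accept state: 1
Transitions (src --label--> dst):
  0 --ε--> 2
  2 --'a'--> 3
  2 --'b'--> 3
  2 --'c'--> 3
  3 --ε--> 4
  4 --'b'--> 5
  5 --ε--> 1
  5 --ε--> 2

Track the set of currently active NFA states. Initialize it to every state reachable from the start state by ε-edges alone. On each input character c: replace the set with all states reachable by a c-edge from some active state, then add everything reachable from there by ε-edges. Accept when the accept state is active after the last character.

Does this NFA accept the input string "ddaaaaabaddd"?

Answer: REJECT

Steps:
start: ε-closure({0}) = {0,2}
'd' @ 1: {}  — state set empty
rest 'daaaaabaddd' ignored (set empty)
final: {}; accept 1 not in set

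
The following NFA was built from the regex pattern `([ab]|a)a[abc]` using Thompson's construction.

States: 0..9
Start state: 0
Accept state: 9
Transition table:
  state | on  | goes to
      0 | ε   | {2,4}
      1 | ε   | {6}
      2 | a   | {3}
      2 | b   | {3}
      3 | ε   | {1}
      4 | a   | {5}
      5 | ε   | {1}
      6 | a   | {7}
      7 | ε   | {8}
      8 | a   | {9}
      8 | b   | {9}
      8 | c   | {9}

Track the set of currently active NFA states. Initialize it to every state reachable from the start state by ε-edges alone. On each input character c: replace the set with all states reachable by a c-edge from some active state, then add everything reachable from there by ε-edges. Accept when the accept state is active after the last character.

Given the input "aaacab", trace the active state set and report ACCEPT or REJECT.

initial (ε-close {0}): {0,2,4}
'a' @ 1: {1,3,5,6}
'a' @ 2: {7,8}
'a' @ 3: {9}  (accept∈set)
'c' @ 4: {}  — dead — no transitions
rest 'ab' ignored (set empty)
end set {} — state 9 not in

Answer: REJECT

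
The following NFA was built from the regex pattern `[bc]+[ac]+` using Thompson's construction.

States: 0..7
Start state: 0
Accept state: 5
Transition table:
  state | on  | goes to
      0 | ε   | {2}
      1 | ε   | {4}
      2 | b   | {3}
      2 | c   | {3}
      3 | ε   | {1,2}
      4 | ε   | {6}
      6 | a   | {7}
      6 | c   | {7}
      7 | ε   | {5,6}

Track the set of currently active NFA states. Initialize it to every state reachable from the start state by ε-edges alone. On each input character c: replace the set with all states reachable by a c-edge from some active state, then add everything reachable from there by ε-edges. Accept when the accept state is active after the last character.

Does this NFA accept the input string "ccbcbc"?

Answer: ACCEPT

Steps:
start: ε-closure({0}) = {0,2}
'c' @ 1: {1,2,3,4,6}
'c' @ 2: {1,2,3,4,5,6,7}  ✓accept
'b' @ 3: {1,2,3,4,6}
'c' @ 4: {1,2,3,4,5,6,7}  ✓accept
'b' @ 5: {1,2,3,4,6}
'c' @ 6: {1,2,3,4,5,6,7}  ✓accept
final: {1,2,3,4,5,6,7}; accept 5 in set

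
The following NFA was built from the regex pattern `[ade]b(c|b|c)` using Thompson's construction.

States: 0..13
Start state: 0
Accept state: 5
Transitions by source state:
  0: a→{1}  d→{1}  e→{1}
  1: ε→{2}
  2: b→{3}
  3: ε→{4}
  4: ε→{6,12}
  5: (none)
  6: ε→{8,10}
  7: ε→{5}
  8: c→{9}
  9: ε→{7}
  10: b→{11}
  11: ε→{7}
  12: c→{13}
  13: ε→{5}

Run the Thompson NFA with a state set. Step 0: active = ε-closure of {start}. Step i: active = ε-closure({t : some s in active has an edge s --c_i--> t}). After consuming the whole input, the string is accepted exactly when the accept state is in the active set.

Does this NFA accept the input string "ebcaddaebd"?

S₀ = ε-closure({0}) = {0}
'e' @ 1: {1,2}
'b' @ 2: {3,4,6,8,10,12}
'c' @ 3: {5,7,9,13}  (accept∈set)
'a' @ 4: {}  — state set empty
rest 'ddaebd' ignored (set empty)
after full input: {}  (accept=5 not in)

Answer: REJECT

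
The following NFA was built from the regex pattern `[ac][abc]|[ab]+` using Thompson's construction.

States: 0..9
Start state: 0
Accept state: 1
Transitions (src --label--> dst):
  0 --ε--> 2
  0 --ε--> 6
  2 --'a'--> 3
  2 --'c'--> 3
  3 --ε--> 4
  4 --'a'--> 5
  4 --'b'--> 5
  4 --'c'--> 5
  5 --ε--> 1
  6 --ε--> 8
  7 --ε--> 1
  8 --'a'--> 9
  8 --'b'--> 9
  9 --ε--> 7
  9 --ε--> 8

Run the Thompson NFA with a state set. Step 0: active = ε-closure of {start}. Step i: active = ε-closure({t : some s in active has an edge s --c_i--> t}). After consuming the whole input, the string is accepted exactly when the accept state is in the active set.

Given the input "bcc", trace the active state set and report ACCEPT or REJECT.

Answer: REJECT

Steps:
start: ε-closure({0}) = {0,2,6,8}
'b' @ 1: {1,7,8,9}  [accepting]
'c' @ 2: {}  — state set empty
rest 'c' ignored (set empty)
end set {} — state 1 not in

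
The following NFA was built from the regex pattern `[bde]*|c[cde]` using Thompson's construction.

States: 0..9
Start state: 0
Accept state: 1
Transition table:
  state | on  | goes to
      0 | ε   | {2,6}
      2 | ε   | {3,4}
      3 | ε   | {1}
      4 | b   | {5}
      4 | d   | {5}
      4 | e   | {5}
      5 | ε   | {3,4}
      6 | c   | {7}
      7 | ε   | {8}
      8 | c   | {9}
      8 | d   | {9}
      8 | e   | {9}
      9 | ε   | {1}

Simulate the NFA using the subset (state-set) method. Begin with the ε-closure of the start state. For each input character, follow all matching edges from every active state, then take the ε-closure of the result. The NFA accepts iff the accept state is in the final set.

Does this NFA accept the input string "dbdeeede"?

initial (ε-close {0}): {0,1,2,3,4,6}
'd' @ 1: {1,3,4,5}  (accept∈set)
'b' @ 2: {1,3,4,5}  (accept∈set)
'd' @ 3: {1,3,4,5}  (accept∈set)
'e' @ 4: {1,3,4,5}  (accept∈set)
'e' @ 5: {1,3,4,5}  (accept∈set)
'e' @ 6: {1,3,4,5}  (accept∈set)
'd' @ 7: {1,3,4,5}  (accept∈set)
'e' @ 8: {1,3,4,5}  (accept∈set)
end set {1,3,4,5} — state 1 in

Answer: ACCEPT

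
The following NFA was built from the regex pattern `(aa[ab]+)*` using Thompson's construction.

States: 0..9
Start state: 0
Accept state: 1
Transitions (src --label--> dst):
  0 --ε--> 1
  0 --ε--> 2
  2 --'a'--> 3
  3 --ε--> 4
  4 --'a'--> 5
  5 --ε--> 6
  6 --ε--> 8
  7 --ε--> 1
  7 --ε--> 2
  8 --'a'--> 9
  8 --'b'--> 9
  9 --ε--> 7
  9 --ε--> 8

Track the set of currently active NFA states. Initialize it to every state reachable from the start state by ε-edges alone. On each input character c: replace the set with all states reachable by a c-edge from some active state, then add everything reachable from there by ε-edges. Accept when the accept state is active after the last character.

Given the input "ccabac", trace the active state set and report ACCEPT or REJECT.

S₀ = ε-closure({0}) = {0,1,2}
'c' @ 1: {}  — dead — no transitions
rest 'cabac' ignored (set empty)
end set {} — state 1 not in

Answer: REJECT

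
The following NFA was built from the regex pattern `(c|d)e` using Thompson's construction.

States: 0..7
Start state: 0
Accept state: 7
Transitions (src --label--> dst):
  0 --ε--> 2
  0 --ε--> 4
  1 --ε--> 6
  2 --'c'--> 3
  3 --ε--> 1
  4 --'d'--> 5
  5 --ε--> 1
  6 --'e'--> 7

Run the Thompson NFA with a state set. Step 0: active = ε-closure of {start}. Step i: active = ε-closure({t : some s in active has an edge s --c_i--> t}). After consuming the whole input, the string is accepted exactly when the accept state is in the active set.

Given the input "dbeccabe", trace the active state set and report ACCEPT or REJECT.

S₀ = ε-closure({0}) = {0,2,4}
'd' @ 1: {1,5,6}
'b' @ 2: {}  — no active states
rest 'eccabe' ignored (set empty)
end set {} — state 7 not in

Answer: REJECT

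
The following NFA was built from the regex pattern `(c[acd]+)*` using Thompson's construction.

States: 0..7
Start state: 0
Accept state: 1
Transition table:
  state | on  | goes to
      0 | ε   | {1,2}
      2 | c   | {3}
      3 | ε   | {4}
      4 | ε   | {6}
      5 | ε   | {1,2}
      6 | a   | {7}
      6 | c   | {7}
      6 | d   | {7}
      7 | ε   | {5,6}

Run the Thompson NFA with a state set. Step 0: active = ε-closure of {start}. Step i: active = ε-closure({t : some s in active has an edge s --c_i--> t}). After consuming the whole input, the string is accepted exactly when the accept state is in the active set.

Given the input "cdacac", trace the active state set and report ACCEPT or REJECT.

Answer: ACCEPT

Trace:
S₀ = ε-closure({0}) = {0,1,2}
'c' @ 1: {3,4,6}
'd' @ 2: {1,2,5,6,7}  ✓accept
'a' @ 3: {1,2,5,6,7}  ✓accept
'c' @ 4: {1,2,3,4,5,6,7}  ✓accept
'a' @ 5: {1,2,5,6,7}  ✓accept
'c' @ 6: {1,2,3,4,5,6,7}  ✓accept
after full input: {1,2,3,4,5,6,7}  (accept=1 in)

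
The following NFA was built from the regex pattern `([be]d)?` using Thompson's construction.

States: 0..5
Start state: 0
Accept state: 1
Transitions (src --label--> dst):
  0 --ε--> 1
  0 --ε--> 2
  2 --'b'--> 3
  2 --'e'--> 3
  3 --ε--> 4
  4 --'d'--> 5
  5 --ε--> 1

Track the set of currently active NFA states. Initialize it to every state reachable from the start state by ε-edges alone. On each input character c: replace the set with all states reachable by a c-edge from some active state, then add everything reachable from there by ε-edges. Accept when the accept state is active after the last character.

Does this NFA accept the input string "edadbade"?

start: ε-closure({0}) = {0,1,2}
'e' @ 1: {3,4}
'd' @ 2: {1,5}  [accepting]
'a' @ 3: {}  — no active states
rest 'dbade' ignored (set empty)
final: {}; accept 1 not in set

Answer: REJECT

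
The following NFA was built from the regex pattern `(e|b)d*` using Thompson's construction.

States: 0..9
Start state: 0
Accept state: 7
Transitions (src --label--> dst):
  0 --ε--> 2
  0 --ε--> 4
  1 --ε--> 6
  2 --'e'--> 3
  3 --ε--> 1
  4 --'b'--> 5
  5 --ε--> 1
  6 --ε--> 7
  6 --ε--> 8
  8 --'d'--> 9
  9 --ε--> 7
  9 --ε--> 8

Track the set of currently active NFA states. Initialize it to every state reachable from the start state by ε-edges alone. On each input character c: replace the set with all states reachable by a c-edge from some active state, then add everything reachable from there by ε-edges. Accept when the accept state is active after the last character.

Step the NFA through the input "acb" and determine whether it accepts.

start: ε-closure({0}) = {0,2,4}
'a' @ 1: {}  — dead — no transitions
rest 'cb' ignored (set empty)
end set {} — state 7 not in

Answer: REJECT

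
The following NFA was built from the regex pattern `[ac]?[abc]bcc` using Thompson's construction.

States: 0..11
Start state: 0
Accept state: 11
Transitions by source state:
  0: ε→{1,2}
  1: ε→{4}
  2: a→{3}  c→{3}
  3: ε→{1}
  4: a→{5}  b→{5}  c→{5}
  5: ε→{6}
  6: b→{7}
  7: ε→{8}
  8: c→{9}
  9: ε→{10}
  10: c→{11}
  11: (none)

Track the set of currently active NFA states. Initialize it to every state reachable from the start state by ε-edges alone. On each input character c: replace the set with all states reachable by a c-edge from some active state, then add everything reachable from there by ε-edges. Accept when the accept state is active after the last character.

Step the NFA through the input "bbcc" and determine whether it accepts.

initial (ε-close {0}): {0,1,2,4}
'b' @ 1: {5,6}
'b' @ 2: {7,8}
'c' @ 3: {9,10}
'c' @ 4: {11}  (accept∈set)
final: {11}; accept 11 in set

Answer: ACCEPT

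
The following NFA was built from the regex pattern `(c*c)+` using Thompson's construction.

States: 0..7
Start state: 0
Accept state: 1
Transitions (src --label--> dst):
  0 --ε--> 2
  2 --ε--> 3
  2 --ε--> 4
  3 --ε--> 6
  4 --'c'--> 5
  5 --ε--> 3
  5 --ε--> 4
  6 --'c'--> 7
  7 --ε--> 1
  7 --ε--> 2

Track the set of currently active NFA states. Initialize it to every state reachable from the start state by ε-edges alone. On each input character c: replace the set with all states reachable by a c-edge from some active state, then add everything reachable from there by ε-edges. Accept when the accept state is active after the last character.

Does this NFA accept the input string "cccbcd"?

Answer: REJECT

Derivation:
start: ε-closure({0}) = {0,2,3,4,6}
'c' @ 1: {1,2,3,4,5,6,7}  (accept∈set)
'c' @ 2: {1,2,3,4,5,6,7}  (accept∈set)
'c' @ 3: {1,2,3,4,5,6,7}  (accept∈set)
'b' @ 4: {}  — state set empty
rest 'cd' ignored (set empty)
final: {}; accept 1 not in set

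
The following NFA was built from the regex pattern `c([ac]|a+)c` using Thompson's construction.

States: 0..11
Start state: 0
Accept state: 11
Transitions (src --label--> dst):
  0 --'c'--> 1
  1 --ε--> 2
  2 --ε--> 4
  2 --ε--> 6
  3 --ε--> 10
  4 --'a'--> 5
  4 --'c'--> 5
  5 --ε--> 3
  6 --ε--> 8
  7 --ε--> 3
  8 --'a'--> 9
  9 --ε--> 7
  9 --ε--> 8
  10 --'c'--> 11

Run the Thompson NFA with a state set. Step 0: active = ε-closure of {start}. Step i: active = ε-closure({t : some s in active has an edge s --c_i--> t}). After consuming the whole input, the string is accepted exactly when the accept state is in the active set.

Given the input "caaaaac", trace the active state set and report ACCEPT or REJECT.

Answer: ACCEPT

Steps:
start: ε-closure({0}) = {0}
'c' @ 1: {1,2,4,6,8}
'a' @ 2: {3,5,7,8,9,10}
'a' @ 3: {3,7,8,9,10}
'a' @ 4: {3,7,8,9,10}
'a' @ 5: {3,7,8,9,10}
'a' @ 6: {3,7,8,9,10}
'c' @ 7: {11}  [accepting]
after full input: {11}  (accept=11 in)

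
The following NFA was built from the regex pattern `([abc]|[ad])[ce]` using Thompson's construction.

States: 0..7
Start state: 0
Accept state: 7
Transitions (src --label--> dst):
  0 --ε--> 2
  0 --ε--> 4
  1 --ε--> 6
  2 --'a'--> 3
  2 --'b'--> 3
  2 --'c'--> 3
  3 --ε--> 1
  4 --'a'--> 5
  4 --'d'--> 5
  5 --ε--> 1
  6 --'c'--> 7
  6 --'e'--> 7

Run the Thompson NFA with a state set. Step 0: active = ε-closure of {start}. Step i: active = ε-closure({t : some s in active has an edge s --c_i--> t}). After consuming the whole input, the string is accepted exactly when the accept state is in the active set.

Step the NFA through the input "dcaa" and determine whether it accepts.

S₀ = ε-closure({0}) = {0,2,4}
'd' @ 1: {1,5,6}
'c' @ 2: {7}  (accept∈set)
'a' @ 3: {}  — dead — no transitions
rest 'a' ignored (set empty)
after full input: {}  (accept=7 not in)

Answer: REJECT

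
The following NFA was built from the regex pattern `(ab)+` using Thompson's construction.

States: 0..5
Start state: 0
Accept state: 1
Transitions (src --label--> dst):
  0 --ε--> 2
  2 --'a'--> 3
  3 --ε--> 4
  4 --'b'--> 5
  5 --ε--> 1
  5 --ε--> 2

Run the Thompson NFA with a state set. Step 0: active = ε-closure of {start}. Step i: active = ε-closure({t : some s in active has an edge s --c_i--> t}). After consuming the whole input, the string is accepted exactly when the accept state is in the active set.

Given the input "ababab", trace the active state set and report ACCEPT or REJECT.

start: ε-closure({0}) = {0,2}
'a' @ 1: {3,4}
'b' @ 2: {1,2,5}  ✓accept
'a' @ 3: {3,4}
'b' @ 4: {1,2,5}  ✓accept
'a' @ 5: {3,4}
'b' @ 6: {1,2,5}  ✓accept
final: {1,2,5}; accept 1 in set

Answer: ACCEPT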